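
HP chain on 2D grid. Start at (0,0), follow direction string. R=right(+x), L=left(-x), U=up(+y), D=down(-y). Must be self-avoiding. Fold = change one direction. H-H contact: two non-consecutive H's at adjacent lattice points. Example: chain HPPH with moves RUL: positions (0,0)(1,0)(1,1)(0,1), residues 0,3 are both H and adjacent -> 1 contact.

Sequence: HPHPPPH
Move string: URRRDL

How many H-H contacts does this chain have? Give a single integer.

Answer: 0

Derivation:
Positions: [(0, 0), (0, 1), (1, 1), (2, 1), (3, 1), (3, 0), (2, 0)]
No H-H contacts found.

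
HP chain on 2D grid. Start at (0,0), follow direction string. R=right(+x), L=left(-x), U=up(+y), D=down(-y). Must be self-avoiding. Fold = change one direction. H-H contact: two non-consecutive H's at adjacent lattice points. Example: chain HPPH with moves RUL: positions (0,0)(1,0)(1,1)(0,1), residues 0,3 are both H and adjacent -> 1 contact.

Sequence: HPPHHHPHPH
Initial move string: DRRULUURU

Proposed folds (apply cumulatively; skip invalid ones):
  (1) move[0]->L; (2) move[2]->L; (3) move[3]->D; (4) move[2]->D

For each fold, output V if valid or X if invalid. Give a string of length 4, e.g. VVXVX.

Initial: DRRULUURU -> [(0, 0), (0, -1), (1, -1), (2, -1), (2, 0), (1, 0), (1, 1), (1, 2), (2, 2), (2, 3)]
Fold 1: move[0]->L => LRRULUURU INVALID (collision), skipped
Fold 2: move[2]->L => DRLULUURU INVALID (collision), skipped
Fold 3: move[3]->D => DRRDLUURU INVALID (collision), skipped
Fold 4: move[2]->D => DRDULUURU INVALID (collision), skipped

Answer: XXXX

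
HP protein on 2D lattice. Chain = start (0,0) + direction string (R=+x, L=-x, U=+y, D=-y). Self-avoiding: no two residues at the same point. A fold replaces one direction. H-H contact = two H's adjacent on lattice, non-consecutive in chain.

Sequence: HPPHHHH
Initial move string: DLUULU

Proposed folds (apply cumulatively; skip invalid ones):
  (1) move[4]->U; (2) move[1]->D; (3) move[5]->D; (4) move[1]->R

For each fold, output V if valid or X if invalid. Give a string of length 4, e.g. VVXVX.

Initial: DLUULU -> [(0, 0), (0, -1), (-1, -1), (-1, 0), (-1, 1), (-2, 1), (-2, 2)]
Fold 1: move[4]->U => DLUUUU VALID
Fold 2: move[1]->D => DDUUUU INVALID (collision), skipped
Fold 3: move[5]->D => DLUUUD INVALID (collision), skipped
Fold 4: move[1]->R => DRUUUU VALID

Answer: VXXV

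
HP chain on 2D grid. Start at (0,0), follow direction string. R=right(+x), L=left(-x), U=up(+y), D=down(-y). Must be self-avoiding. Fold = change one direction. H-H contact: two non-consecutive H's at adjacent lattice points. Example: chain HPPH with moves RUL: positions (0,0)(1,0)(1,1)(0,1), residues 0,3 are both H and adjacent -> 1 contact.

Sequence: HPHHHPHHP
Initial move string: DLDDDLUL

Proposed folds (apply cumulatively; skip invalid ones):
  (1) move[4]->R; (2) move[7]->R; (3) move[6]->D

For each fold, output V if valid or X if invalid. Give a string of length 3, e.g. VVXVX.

Answer: XXV

Derivation:
Initial: DLDDDLUL -> [(0, 0), (0, -1), (-1, -1), (-1, -2), (-1, -3), (-1, -4), (-2, -4), (-2, -3), (-3, -3)]
Fold 1: move[4]->R => DLDDRLUL INVALID (collision), skipped
Fold 2: move[7]->R => DLDDDLUR INVALID (collision), skipped
Fold 3: move[6]->D => DLDDDLDL VALID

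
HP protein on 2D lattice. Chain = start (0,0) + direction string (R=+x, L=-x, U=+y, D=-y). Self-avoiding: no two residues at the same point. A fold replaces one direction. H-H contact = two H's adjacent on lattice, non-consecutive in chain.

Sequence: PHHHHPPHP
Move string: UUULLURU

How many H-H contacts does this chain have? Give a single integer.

Answer: 1

Derivation:
Positions: [(0, 0), (0, 1), (0, 2), (0, 3), (-1, 3), (-2, 3), (-2, 4), (-1, 4), (-1, 5)]
H-H contact: residue 4 @(-1,3) - residue 7 @(-1, 4)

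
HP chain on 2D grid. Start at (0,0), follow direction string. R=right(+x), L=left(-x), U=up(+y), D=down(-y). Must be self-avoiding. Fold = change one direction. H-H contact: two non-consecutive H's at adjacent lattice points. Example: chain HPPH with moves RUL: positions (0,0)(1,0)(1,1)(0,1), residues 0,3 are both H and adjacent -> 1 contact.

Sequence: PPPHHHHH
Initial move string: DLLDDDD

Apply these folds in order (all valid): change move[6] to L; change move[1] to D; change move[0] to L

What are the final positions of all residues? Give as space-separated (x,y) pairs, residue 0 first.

Initial moves: DLLDDDD
Fold: move[6]->L => DLLDDDL (positions: [(0, 0), (0, -1), (-1, -1), (-2, -1), (-2, -2), (-2, -3), (-2, -4), (-3, -4)])
Fold: move[1]->D => DDLDDDL (positions: [(0, 0), (0, -1), (0, -2), (-1, -2), (-1, -3), (-1, -4), (-1, -5), (-2, -5)])
Fold: move[0]->L => LDLDDDL (positions: [(0, 0), (-1, 0), (-1, -1), (-2, -1), (-2, -2), (-2, -3), (-2, -4), (-3, -4)])

Answer: (0,0) (-1,0) (-1,-1) (-2,-1) (-2,-2) (-2,-3) (-2,-4) (-3,-4)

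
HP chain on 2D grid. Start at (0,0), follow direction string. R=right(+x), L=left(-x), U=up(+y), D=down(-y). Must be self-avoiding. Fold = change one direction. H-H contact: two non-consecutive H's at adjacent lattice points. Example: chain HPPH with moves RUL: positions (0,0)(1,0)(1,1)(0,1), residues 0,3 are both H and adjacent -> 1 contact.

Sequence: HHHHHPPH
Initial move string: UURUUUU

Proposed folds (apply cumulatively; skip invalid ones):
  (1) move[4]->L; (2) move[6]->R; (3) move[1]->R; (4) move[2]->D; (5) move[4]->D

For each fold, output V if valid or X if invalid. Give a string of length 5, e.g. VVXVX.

Answer: VVVXX

Derivation:
Initial: UURUUUU -> [(0, 0), (0, 1), (0, 2), (1, 2), (1, 3), (1, 4), (1, 5), (1, 6)]
Fold 1: move[4]->L => UURULUU VALID
Fold 2: move[6]->R => UURULUR VALID
Fold 3: move[1]->R => URRULUR VALID
Fold 4: move[2]->D => URDULUR INVALID (collision), skipped
Fold 5: move[4]->D => URRUDUR INVALID (collision), skipped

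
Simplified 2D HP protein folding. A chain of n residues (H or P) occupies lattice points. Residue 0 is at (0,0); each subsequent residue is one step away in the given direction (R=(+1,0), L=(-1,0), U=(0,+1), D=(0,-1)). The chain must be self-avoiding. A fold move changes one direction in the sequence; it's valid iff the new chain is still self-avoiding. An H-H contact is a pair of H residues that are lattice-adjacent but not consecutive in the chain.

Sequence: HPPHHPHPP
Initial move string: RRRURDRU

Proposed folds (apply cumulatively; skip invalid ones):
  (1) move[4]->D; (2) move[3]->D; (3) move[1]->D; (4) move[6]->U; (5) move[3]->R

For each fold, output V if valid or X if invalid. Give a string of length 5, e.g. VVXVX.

Initial: RRRURDRU -> [(0, 0), (1, 0), (2, 0), (3, 0), (3, 1), (4, 1), (4, 0), (5, 0), (5, 1)]
Fold 1: move[4]->D => RRRUDDRU INVALID (collision), skipped
Fold 2: move[3]->D => RRRDRDRU VALID
Fold 3: move[1]->D => RDRDRDRU VALID
Fold 4: move[6]->U => RDRDRDUU INVALID (collision), skipped
Fold 5: move[3]->R => RDRRRDRU VALID

Answer: XVVXV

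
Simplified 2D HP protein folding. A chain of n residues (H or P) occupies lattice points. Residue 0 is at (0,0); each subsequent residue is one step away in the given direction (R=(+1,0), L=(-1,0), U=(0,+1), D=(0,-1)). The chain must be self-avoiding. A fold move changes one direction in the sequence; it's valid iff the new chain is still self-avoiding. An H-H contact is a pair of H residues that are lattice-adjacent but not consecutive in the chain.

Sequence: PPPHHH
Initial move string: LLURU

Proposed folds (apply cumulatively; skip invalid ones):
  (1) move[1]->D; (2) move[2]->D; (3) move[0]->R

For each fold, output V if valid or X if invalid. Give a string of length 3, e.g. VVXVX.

Answer: XXX

Derivation:
Initial: LLURU -> [(0, 0), (-1, 0), (-2, 0), (-2, 1), (-1, 1), (-1, 2)]
Fold 1: move[1]->D => LDURU INVALID (collision), skipped
Fold 2: move[2]->D => LLDRU INVALID (collision), skipped
Fold 3: move[0]->R => RLURU INVALID (collision), skipped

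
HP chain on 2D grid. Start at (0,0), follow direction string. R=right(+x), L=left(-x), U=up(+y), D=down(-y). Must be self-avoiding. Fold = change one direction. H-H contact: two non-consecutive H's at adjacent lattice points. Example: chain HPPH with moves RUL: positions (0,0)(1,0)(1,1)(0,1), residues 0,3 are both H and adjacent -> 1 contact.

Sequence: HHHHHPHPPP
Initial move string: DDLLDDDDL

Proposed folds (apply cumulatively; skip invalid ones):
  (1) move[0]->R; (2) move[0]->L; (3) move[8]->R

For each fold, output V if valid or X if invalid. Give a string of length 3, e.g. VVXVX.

Answer: VVV

Derivation:
Initial: DDLLDDDDL -> [(0, 0), (0, -1), (0, -2), (-1, -2), (-2, -2), (-2, -3), (-2, -4), (-2, -5), (-2, -6), (-3, -6)]
Fold 1: move[0]->R => RDLLDDDDL VALID
Fold 2: move[0]->L => LDLLDDDDL VALID
Fold 3: move[8]->R => LDLLDDDDR VALID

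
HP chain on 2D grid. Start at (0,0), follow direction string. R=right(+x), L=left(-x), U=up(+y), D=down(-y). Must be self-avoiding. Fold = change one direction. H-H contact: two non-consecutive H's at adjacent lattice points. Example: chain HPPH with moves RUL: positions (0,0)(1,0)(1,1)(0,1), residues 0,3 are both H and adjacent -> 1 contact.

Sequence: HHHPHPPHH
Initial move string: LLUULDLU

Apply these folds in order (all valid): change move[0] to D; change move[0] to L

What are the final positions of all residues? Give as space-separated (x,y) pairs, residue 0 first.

Initial moves: LLUULDLU
Fold: move[0]->D => DLUULDLU (positions: [(0, 0), (0, -1), (-1, -1), (-1, 0), (-1, 1), (-2, 1), (-2, 0), (-3, 0), (-3, 1)])
Fold: move[0]->L => LLUULDLU (positions: [(0, 0), (-1, 0), (-2, 0), (-2, 1), (-2, 2), (-3, 2), (-3, 1), (-4, 1), (-4, 2)])

Answer: (0,0) (-1,0) (-2,0) (-2,1) (-2,2) (-3,2) (-3,1) (-4,1) (-4,2)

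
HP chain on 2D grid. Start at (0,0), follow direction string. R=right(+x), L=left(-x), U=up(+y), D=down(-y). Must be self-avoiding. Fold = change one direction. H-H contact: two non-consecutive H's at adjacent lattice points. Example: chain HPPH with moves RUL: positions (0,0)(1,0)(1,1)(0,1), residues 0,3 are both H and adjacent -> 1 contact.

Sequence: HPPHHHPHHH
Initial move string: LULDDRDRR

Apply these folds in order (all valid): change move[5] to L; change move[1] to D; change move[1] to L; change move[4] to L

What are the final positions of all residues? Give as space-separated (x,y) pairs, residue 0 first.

Initial moves: LULDDRDRR
Fold: move[5]->L => LULDDLDRR (positions: [(0, 0), (-1, 0), (-1, 1), (-2, 1), (-2, 0), (-2, -1), (-3, -1), (-3, -2), (-2, -2), (-1, -2)])
Fold: move[1]->D => LDLDDLDRR (positions: [(0, 0), (-1, 0), (-1, -1), (-2, -1), (-2, -2), (-2, -3), (-3, -3), (-3, -4), (-2, -4), (-1, -4)])
Fold: move[1]->L => LLLDDLDRR (positions: [(0, 0), (-1, 0), (-2, 0), (-3, 0), (-3, -1), (-3, -2), (-4, -2), (-4, -3), (-3, -3), (-2, -3)])
Fold: move[4]->L => LLLDLLDRR (positions: [(0, 0), (-1, 0), (-2, 0), (-3, 0), (-3, -1), (-4, -1), (-5, -1), (-5, -2), (-4, -2), (-3, -2)])

Answer: (0,0) (-1,0) (-2,0) (-3,0) (-3,-1) (-4,-1) (-5,-1) (-5,-2) (-4,-2) (-3,-2)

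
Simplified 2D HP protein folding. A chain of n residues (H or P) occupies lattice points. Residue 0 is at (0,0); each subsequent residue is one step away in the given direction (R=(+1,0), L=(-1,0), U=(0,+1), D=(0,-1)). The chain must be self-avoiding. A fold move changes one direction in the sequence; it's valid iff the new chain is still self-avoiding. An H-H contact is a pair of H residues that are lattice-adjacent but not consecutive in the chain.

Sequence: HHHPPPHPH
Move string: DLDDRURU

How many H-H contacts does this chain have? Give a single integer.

Positions: [(0, 0), (0, -1), (-1, -1), (-1, -2), (-1, -3), (0, -3), (0, -2), (1, -2), (1, -1)]
H-H contact: residue 1 @(0,-1) - residue 8 @(1, -1)
H-H contact: residue 1 @(0,-1) - residue 6 @(0, -2)

Answer: 2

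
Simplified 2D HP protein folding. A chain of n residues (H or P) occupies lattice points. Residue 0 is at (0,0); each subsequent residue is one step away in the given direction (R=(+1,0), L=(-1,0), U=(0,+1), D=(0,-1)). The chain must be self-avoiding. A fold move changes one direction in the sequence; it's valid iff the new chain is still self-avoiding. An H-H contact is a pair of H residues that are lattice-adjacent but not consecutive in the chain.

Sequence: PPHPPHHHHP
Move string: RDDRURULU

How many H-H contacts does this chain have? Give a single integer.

Answer: 2

Derivation:
Positions: [(0, 0), (1, 0), (1, -1), (1, -2), (2, -2), (2, -1), (3, -1), (3, 0), (2, 0), (2, 1)]
H-H contact: residue 2 @(1,-1) - residue 5 @(2, -1)
H-H contact: residue 5 @(2,-1) - residue 8 @(2, 0)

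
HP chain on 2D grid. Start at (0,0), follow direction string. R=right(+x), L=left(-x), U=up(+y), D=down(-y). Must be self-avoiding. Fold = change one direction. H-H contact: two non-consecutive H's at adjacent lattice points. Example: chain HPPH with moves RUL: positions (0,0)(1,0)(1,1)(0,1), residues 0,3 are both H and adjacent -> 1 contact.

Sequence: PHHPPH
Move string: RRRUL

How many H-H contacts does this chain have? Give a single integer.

Positions: [(0, 0), (1, 0), (2, 0), (3, 0), (3, 1), (2, 1)]
H-H contact: residue 2 @(2,0) - residue 5 @(2, 1)

Answer: 1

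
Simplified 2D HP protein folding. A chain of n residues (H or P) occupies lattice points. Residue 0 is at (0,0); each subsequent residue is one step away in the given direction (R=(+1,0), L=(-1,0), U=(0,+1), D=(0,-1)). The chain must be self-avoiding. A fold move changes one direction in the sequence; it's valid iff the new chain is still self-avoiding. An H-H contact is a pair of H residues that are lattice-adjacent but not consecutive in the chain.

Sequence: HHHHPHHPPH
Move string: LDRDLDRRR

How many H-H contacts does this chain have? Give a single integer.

Answer: 2

Derivation:
Positions: [(0, 0), (-1, 0), (-1, -1), (0, -1), (0, -2), (-1, -2), (-1, -3), (0, -3), (1, -3), (2, -3)]
H-H contact: residue 0 @(0,0) - residue 3 @(0, -1)
H-H contact: residue 2 @(-1,-1) - residue 5 @(-1, -2)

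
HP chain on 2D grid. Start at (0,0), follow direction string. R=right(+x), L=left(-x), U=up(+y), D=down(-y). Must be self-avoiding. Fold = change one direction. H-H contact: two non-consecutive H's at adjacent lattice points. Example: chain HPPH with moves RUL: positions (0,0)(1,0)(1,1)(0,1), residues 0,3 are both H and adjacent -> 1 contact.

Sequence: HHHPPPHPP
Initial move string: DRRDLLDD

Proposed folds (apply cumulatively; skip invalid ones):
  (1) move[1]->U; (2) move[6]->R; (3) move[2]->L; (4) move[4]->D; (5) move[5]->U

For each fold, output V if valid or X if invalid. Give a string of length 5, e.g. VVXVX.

Answer: XXXVX

Derivation:
Initial: DRRDLLDD -> [(0, 0), (0, -1), (1, -1), (2, -1), (2, -2), (1, -2), (0, -2), (0, -3), (0, -4)]
Fold 1: move[1]->U => DURDLLDD INVALID (collision), skipped
Fold 2: move[6]->R => DRRDLLRD INVALID (collision), skipped
Fold 3: move[2]->L => DRLDLLDD INVALID (collision), skipped
Fold 4: move[4]->D => DRRDDLDD VALID
Fold 5: move[5]->U => DRRDDUDD INVALID (collision), skipped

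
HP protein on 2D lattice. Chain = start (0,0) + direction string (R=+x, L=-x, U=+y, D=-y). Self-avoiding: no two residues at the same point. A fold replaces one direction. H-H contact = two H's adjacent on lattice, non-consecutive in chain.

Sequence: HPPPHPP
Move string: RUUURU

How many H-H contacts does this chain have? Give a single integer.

Answer: 0

Derivation:
Positions: [(0, 0), (1, 0), (1, 1), (1, 2), (1, 3), (2, 3), (2, 4)]
No H-H contacts found.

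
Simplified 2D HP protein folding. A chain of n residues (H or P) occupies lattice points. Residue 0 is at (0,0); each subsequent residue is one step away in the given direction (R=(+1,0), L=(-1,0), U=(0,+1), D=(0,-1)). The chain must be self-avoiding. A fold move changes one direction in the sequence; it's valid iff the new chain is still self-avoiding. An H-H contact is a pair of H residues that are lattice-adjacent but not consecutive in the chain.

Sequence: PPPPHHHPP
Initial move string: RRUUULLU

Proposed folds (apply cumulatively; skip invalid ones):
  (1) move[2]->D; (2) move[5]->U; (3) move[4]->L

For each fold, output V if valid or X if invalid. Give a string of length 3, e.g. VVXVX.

Answer: XVV

Derivation:
Initial: RRUUULLU -> [(0, 0), (1, 0), (2, 0), (2, 1), (2, 2), (2, 3), (1, 3), (0, 3), (0, 4)]
Fold 1: move[2]->D => RRDUULLU INVALID (collision), skipped
Fold 2: move[5]->U => RRUUUULU VALID
Fold 3: move[4]->L => RRUULULU VALID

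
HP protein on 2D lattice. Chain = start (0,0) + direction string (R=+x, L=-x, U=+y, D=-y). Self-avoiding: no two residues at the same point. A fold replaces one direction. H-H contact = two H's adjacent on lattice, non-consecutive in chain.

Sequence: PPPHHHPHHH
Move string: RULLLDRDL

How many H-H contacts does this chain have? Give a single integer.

Positions: [(0, 0), (1, 0), (1, 1), (0, 1), (-1, 1), (-2, 1), (-2, 0), (-1, 0), (-1, -1), (-2, -1)]
H-H contact: residue 4 @(-1,1) - residue 7 @(-1, 0)

Answer: 1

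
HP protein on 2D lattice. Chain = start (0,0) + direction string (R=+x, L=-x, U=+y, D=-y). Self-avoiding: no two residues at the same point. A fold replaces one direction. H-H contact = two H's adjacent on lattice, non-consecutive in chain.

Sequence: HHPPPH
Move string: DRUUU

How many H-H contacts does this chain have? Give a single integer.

Positions: [(0, 0), (0, -1), (1, -1), (1, 0), (1, 1), (1, 2)]
No H-H contacts found.

Answer: 0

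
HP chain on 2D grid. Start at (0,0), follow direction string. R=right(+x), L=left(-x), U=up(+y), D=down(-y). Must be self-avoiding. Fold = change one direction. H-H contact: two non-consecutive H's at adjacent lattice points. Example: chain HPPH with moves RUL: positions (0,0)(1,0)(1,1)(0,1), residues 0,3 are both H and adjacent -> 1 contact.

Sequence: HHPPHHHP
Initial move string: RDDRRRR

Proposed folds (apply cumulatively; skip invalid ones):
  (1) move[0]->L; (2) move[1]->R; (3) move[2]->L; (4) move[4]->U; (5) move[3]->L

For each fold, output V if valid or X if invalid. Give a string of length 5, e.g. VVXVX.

Answer: VXXVX

Derivation:
Initial: RDDRRRR -> [(0, 0), (1, 0), (1, -1), (1, -2), (2, -2), (3, -2), (4, -2), (5, -2)]
Fold 1: move[0]->L => LDDRRRR VALID
Fold 2: move[1]->R => LRDRRRR INVALID (collision), skipped
Fold 3: move[2]->L => LDLRRRR INVALID (collision), skipped
Fold 4: move[4]->U => LDDRURR VALID
Fold 5: move[3]->L => LDDLURR INVALID (collision), skipped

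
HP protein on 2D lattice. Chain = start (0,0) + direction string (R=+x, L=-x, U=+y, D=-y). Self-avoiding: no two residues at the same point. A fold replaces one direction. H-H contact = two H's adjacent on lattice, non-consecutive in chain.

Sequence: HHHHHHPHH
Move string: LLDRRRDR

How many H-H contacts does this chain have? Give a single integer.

Answer: 2

Derivation:
Positions: [(0, 0), (-1, 0), (-2, 0), (-2, -1), (-1, -1), (0, -1), (1, -1), (1, -2), (2, -2)]
H-H contact: residue 0 @(0,0) - residue 5 @(0, -1)
H-H contact: residue 1 @(-1,0) - residue 4 @(-1, -1)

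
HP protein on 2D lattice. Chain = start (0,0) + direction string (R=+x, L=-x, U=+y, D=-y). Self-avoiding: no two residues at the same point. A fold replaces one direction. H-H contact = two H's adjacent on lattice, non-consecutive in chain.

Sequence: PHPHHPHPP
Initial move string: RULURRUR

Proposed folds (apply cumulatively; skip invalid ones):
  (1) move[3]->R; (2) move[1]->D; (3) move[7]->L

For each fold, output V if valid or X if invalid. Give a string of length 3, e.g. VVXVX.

Initial: RULURRUR -> [(0, 0), (1, 0), (1, 1), (0, 1), (0, 2), (1, 2), (2, 2), (2, 3), (3, 3)]
Fold 1: move[3]->R => RULRRRUR INVALID (collision), skipped
Fold 2: move[1]->D => RDLURRUR INVALID (collision), skipped
Fold 3: move[7]->L => RULURRUL VALID

Answer: XXV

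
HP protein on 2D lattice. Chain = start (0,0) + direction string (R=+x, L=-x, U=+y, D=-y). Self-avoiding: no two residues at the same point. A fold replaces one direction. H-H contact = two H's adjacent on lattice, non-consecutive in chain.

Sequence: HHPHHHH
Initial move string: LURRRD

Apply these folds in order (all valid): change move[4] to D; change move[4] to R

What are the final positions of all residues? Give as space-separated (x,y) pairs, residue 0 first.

Answer: (0,0) (-1,0) (-1,1) (0,1) (1,1) (2,1) (2,0)

Derivation:
Initial moves: LURRRD
Fold: move[4]->D => LURRDD (positions: [(0, 0), (-1, 0), (-1, 1), (0, 1), (1, 1), (1, 0), (1, -1)])
Fold: move[4]->R => LURRRD (positions: [(0, 0), (-1, 0), (-1, 1), (0, 1), (1, 1), (2, 1), (2, 0)])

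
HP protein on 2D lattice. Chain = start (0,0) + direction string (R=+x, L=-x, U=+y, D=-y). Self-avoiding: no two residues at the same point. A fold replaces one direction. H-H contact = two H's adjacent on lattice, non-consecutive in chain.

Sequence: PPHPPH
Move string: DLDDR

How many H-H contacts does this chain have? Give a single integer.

Answer: 0

Derivation:
Positions: [(0, 0), (0, -1), (-1, -1), (-1, -2), (-1, -3), (0, -3)]
No H-H contacts found.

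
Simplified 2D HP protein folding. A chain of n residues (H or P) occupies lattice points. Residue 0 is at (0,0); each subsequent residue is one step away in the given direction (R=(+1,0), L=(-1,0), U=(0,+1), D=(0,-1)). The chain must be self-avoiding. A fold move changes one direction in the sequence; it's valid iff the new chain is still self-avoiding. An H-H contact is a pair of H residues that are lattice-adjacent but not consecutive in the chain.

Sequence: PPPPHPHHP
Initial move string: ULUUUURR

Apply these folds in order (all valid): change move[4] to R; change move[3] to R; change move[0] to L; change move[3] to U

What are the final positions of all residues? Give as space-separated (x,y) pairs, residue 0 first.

Answer: (0,0) (-1,0) (-2,0) (-2,1) (-2,2) (-1,2) (-1,3) (0,3) (1,3)

Derivation:
Initial moves: ULUUUURR
Fold: move[4]->R => ULUURURR (positions: [(0, 0), (0, 1), (-1, 1), (-1, 2), (-1, 3), (0, 3), (0, 4), (1, 4), (2, 4)])
Fold: move[3]->R => ULURRURR (positions: [(0, 0), (0, 1), (-1, 1), (-1, 2), (0, 2), (1, 2), (1, 3), (2, 3), (3, 3)])
Fold: move[0]->L => LLURRURR (positions: [(0, 0), (-1, 0), (-2, 0), (-2, 1), (-1, 1), (0, 1), (0, 2), (1, 2), (2, 2)])
Fold: move[3]->U => LLUURURR (positions: [(0, 0), (-1, 0), (-2, 0), (-2, 1), (-2, 2), (-1, 2), (-1, 3), (0, 3), (1, 3)])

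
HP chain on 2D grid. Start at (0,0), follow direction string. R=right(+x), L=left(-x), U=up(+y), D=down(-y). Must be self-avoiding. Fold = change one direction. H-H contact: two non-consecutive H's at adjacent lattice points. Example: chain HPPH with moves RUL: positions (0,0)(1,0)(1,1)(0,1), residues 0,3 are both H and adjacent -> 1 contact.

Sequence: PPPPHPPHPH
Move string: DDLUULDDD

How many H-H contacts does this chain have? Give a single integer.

Answer: 1

Derivation:
Positions: [(0, 0), (0, -1), (0, -2), (-1, -2), (-1, -1), (-1, 0), (-2, 0), (-2, -1), (-2, -2), (-2, -3)]
H-H contact: residue 4 @(-1,-1) - residue 7 @(-2, -1)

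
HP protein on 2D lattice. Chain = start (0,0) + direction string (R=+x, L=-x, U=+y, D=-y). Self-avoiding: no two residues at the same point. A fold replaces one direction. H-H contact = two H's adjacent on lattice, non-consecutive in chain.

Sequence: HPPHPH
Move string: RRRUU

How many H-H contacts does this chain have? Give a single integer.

Answer: 0

Derivation:
Positions: [(0, 0), (1, 0), (2, 0), (3, 0), (3, 1), (3, 2)]
No H-H contacts found.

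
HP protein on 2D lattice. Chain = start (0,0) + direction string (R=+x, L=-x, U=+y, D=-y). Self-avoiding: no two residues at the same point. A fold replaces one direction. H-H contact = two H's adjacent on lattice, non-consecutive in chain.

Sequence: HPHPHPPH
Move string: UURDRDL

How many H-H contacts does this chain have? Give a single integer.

Positions: [(0, 0), (0, 1), (0, 2), (1, 2), (1, 1), (2, 1), (2, 0), (1, 0)]
H-H contact: residue 0 @(0,0) - residue 7 @(1, 0)
H-H contact: residue 4 @(1,1) - residue 7 @(1, 0)

Answer: 2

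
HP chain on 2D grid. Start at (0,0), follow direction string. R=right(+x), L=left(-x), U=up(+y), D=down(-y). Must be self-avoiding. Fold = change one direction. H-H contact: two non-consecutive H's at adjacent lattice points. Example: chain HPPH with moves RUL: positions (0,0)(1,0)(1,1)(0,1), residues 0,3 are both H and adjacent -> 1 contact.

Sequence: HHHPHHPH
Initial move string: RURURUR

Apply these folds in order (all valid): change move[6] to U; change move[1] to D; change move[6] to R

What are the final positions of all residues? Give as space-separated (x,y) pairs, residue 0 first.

Initial moves: RURURUR
Fold: move[6]->U => RURURUU (positions: [(0, 0), (1, 0), (1, 1), (2, 1), (2, 2), (3, 2), (3, 3), (3, 4)])
Fold: move[1]->D => RDRURUU (positions: [(0, 0), (1, 0), (1, -1), (2, -1), (2, 0), (3, 0), (3, 1), (3, 2)])
Fold: move[6]->R => RDRURUR (positions: [(0, 0), (1, 0), (1, -1), (2, -1), (2, 0), (3, 0), (3, 1), (4, 1)])

Answer: (0,0) (1,0) (1,-1) (2,-1) (2,0) (3,0) (3,1) (4,1)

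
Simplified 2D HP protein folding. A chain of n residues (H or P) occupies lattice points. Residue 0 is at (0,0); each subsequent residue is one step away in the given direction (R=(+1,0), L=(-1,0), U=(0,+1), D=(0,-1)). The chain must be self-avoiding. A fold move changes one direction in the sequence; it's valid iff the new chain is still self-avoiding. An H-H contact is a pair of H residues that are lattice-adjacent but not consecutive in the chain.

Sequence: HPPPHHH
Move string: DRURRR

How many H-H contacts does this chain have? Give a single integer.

Answer: 0

Derivation:
Positions: [(0, 0), (0, -1), (1, -1), (1, 0), (2, 0), (3, 0), (4, 0)]
No H-H contacts found.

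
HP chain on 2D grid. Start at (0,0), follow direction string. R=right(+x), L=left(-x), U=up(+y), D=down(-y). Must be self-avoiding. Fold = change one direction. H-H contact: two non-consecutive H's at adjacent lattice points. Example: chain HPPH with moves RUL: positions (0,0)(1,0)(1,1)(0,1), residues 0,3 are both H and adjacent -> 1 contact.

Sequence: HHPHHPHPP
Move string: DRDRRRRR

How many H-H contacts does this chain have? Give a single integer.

Positions: [(0, 0), (0, -1), (1, -1), (1, -2), (2, -2), (3, -2), (4, -2), (5, -2), (6, -2)]
No H-H contacts found.

Answer: 0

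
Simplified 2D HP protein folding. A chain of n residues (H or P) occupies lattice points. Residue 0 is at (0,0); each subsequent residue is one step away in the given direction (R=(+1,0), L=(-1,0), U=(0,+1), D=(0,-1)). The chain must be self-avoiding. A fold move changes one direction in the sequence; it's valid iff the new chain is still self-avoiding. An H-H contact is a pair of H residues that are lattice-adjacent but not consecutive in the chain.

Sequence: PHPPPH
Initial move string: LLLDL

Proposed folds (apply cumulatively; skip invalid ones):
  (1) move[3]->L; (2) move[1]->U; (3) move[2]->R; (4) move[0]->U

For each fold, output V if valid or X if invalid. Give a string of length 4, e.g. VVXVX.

Answer: VVXV

Derivation:
Initial: LLLDL -> [(0, 0), (-1, 0), (-2, 0), (-3, 0), (-3, -1), (-4, -1)]
Fold 1: move[3]->L => LLLLL VALID
Fold 2: move[1]->U => LULLL VALID
Fold 3: move[2]->R => LURLL INVALID (collision), skipped
Fold 4: move[0]->U => UULLL VALID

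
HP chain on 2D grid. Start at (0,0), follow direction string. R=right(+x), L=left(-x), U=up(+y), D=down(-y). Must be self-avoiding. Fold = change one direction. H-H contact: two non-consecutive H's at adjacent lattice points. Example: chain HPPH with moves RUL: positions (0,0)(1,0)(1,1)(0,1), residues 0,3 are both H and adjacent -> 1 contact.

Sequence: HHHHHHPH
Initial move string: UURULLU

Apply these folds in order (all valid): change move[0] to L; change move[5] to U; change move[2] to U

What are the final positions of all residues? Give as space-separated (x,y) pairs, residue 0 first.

Initial moves: UURULLU
Fold: move[0]->L => LURULLU (positions: [(0, 0), (-1, 0), (-1, 1), (0, 1), (0, 2), (-1, 2), (-2, 2), (-2, 3)])
Fold: move[5]->U => LURULUU (positions: [(0, 0), (-1, 0), (-1, 1), (0, 1), (0, 2), (-1, 2), (-1, 3), (-1, 4)])
Fold: move[2]->U => LUUULUU (positions: [(0, 0), (-1, 0), (-1, 1), (-1, 2), (-1, 3), (-2, 3), (-2, 4), (-2, 5)])

Answer: (0,0) (-1,0) (-1,1) (-1,2) (-1,3) (-2,3) (-2,4) (-2,5)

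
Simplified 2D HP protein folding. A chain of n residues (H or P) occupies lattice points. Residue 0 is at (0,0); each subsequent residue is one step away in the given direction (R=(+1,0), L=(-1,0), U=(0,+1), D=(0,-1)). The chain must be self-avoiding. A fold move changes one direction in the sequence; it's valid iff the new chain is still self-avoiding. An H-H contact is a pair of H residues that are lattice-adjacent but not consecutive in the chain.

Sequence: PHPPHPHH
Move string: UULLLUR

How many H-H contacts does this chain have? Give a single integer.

Positions: [(0, 0), (0, 1), (0, 2), (-1, 2), (-2, 2), (-3, 2), (-3, 3), (-2, 3)]
H-H contact: residue 4 @(-2,2) - residue 7 @(-2, 3)

Answer: 1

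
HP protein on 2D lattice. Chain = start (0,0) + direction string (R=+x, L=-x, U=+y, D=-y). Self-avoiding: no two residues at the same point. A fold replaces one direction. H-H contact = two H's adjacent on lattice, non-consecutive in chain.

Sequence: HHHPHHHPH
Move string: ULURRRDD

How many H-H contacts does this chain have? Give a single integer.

Answer: 1

Derivation:
Positions: [(0, 0), (0, 1), (-1, 1), (-1, 2), (0, 2), (1, 2), (2, 2), (2, 1), (2, 0)]
H-H contact: residue 1 @(0,1) - residue 4 @(0, 2)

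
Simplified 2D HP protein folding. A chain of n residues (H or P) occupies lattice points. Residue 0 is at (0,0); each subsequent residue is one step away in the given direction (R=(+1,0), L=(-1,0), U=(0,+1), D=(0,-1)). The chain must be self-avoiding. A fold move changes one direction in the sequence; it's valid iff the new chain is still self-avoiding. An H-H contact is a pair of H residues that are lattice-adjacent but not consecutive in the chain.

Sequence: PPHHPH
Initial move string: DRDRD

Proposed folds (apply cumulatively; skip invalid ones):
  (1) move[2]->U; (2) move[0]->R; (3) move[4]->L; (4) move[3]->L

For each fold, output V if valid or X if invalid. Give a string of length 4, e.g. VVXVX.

Initial: DRDRD -> [(0, 0), (0, -1), (1, -1), (1, -2), (2, -2), (2, -3)]
Fold 1: move[2]->U => DRURD VALID
Fold 2: move[0]->R => RRURD VALID
Fold 3: move[4]->L => RRURL INVALID (collision), skipped
Fold 4: move[3]->L => RRULD INVALID (collision), skipped

Answer: VVXX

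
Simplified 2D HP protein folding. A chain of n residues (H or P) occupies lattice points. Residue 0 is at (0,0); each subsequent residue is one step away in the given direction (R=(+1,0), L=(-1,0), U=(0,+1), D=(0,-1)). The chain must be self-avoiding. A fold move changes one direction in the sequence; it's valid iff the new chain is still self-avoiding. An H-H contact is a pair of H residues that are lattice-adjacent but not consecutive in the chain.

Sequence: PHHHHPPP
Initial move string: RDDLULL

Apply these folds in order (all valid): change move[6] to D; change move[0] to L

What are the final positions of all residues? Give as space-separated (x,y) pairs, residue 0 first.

Initial moves: RDDLULL
Fold: move[6]->D => RDDLULD (positions: [(0, 0), (1, 0), (1, -1), (1, -2), (0, -2), (0, -1), (-1, -1), (-1, -2)])
Fold: move[0]->L => LDDLULD (positions: [(0, 0), (-1, 0), (-1, -1), (-1, -2), (-2, -2), (-2, -1), (-3, -1), (-3, -2)])

Answer: (0,0) (-1,0) (-1,-1) (-1,-2) (-2,-2) (-2,-1) (-3,-1) (-3,-2)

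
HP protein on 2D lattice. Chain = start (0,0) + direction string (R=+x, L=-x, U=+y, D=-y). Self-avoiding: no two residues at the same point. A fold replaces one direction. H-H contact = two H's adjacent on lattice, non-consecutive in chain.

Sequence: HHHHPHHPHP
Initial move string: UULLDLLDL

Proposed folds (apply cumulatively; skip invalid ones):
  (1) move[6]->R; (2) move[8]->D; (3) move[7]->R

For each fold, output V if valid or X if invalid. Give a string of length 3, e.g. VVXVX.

Initial: UULLDLLDL -> [(0, 0), (0, 1), (0, 2), (-1, 2), (-2, 2), (-2, 1), (-3, 1), (-4, 1), (-4, 0), (-5, 0)]
Fold 1: move[6]->R => UULLDLRDL INVALID (collision), skipped
Fold 2: move[8]->D => UULLDLLDD VALID
Fold 3: move[7]->R => UULLDLLRD INVALID (collision), skipped

Answer: XVX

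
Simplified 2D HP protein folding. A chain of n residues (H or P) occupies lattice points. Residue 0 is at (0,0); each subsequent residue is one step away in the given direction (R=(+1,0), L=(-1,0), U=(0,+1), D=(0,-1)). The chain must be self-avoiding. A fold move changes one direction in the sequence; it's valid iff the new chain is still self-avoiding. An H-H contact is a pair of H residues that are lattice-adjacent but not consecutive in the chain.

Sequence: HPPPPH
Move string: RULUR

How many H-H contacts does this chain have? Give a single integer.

Positions: [(0, 0), (1, 0), (1, 1), (0, 1), (0, 2), (1, 2)]
No H-H contacts found.

Answer: 0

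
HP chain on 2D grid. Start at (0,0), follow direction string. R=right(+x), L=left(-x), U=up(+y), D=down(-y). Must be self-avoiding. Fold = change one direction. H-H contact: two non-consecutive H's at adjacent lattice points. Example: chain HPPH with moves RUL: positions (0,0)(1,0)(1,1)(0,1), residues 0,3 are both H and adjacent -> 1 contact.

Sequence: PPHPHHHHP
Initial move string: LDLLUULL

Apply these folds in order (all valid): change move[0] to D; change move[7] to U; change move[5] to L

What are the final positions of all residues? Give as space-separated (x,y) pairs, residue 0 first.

Answer: (0,0) (0,-1) (0,-2) (-1,-2) (-2,-2) (-2,-1) (-3,-1) (-4,-1) (-4,0)

Derivation:
Initial moves: LDLLUULL
Fold: move[0]->D => DDLLUULL (positions: [(0, 0), (0, -1), (0, -2), (-1, -2), (-2, -2), (-2, -1), (-2, 0), (-3, 0), (-4, 0)])
Fold: move[7]->U => DDLLUULU (positions: [(0, 0), (0, -1), (0, -2), (-1, -2), (-2, -2), (-2, -1), (-2, 0), (-3, 0), (-3, 1)])
Fold: move[5]->L => DDLLULLU (positions: [(0, 0), (0, -1), (0, -2), (-1, -2), (-2, -2), (-2, -1), (-3, -1), (-4, -1), (-4, 0)])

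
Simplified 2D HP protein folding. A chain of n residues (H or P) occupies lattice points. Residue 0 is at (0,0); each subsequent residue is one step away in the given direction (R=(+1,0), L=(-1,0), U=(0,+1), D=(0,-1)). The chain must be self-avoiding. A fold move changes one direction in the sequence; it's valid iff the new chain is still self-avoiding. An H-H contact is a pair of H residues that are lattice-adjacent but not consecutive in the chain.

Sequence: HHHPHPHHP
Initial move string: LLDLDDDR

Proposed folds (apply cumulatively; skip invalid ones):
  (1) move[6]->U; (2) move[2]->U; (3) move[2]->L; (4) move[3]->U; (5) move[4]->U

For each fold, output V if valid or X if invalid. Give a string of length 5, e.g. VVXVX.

Answer: XVVXX

Derivation:
Initial: LLDLDDDR -> [(0, 0), (-1, 0), (-2, 0), (-2, -1), (-3, -1), (-3, -2), (-3, -3), (-3, -4), (-2, -4)]
Fold 1: move[6]->U => LLDLDDUR INVALID (collision), skipped
Fold 2: move[2]->U => LLULDDDR VALID
Fold 3: move[2]->L => LLLLDDDR VALID
Fold 4: move[3]->U => LLLUDDDR INVALID (collision), skipped
Fold 5: move[4]->U => LLLLUDDR INVALID (collision), skipped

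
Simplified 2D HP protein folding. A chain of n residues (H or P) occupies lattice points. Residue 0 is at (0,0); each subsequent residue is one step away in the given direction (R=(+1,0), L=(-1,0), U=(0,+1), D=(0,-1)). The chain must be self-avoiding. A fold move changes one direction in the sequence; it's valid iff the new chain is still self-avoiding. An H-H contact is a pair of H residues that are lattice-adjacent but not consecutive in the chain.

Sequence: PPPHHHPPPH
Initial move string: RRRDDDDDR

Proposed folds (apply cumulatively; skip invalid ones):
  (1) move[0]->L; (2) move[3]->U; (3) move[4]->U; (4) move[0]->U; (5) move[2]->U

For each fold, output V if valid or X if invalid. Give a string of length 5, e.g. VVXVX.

Answer: XXXVX

Derivation:
Initial: RRRDDDDDR -> [(0, 0), (1, 0), (2, 0), (3, 0), (3, -1), (3, -2), (3, -3), (3, -4), (3, -5), (4, -5)]
Fold 1: move[0]->L => LRRDDDDDR INVALID (collision), skipped
Fold 2: move[3]->U => RRRUDDDDR INVALID (collision), skipped
Fold 3: move[4]->U => RRRDUDDDR INVALID (collision), skipped
Fold 4: move[0]->U => URRDDDDDR VALID
Fold 5: move[2]->U => URUDDDDDR INVALID (collision), skipped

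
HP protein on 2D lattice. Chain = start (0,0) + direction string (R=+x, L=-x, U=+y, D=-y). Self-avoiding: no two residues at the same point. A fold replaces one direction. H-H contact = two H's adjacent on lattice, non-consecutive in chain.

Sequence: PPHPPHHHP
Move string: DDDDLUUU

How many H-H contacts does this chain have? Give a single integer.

Answer: 1

Derivation:
Positions: [(0, 0), (0, -1), (0, -2), (0, -3), (0, -4), (-1, -4), (-1, -3), (-1, -2), (-1, -1)]
H-H contact: residue 2 @(0,-2) - residue 7 @(-1, -2)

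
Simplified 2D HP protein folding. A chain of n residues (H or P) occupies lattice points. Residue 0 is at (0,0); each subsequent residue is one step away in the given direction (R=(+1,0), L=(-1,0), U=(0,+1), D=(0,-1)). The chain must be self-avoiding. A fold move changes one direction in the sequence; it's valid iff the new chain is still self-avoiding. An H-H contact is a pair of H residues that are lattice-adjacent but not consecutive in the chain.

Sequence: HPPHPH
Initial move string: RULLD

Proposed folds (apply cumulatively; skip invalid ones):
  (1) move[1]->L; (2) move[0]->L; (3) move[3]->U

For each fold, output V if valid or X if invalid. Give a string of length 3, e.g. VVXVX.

Answer: XVX

Derivation:
Initial: RULLD -> [(0, 0), (1, 0), (1, 1), (0, 1), (-1, 1), (-1, 0)]
Fold 1: move[1]->L => RLLLD INVALID (collision), skipped
Fold 2: move[0]->L => LULLD VALID
Fold 3: move[3]->U => LULUD INVALID (collision), skipped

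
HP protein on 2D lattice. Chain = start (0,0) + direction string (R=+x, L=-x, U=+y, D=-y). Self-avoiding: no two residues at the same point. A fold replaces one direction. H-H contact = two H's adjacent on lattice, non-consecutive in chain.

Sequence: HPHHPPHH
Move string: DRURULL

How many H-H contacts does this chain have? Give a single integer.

Answer: 3

Derivation:
Positions: [(0, 0), (0, -1), (1, -1), (1, 0), (2, 0), (2, 1), (1, 1), (0, 1)]
H-H contact: residue 0 @(0,0) - residue 3 @(1, 0)
H-H contact: residue 0 @(0,0) - residue 7 @(0, 1)
H-H contact: residue 3 @(1,0) - residue 6 @(1, 1)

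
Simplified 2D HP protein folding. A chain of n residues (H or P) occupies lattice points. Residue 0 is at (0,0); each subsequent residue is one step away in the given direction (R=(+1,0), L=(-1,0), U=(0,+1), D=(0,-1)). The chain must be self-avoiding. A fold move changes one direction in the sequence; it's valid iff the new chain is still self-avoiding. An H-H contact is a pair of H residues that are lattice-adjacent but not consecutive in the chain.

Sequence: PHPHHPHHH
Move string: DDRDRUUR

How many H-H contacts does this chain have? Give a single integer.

Answer: 1

Derivation:
Positions: [(0, 0), (0, -1), (0, -2), (1, -2), (1, -3), (2, -3), (2, -2), (2, -1), (3, -1)]
H-H contact: residue 3 @(1,-2) - residue 6 @(2, -2)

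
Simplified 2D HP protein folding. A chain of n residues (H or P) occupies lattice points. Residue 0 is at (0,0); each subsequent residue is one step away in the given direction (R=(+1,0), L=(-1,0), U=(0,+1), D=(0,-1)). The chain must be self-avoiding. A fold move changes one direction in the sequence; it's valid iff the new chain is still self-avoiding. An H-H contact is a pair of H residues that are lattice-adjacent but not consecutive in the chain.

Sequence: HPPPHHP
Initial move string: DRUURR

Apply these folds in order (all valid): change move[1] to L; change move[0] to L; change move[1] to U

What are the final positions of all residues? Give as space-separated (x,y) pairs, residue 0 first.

Initial moves: DRUURR
Fold: move[1]->L => DLUURR (positions: [(0, 0), (0, -1), (-1, -1), (-1, 0), (-1, 1), (0, 1), (1, 1)])
Fold: move[0]->L => LLUURR (positions: [(0, 0), (-1, 0), (-2, 0), (-2, 1), (-2, 2), (-1, 2), (0, 2)])
Fold: move[1]->U => LUUURR (positions: [(0, 0), (-1, 0), (-1, 1), (-1, 2), (-1, 3), (0, 3), (1, 3)])

Answer: (0,0) (-1,0) (-1,1) (-1,2) (-1,3) (0,3) (1,3)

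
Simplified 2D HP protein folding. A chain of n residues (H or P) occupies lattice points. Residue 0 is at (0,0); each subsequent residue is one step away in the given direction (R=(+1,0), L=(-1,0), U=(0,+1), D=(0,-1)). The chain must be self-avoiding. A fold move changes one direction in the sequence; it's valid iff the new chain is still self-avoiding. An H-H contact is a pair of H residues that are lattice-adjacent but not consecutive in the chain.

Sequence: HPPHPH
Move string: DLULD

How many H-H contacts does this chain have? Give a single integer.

Positions: [(0, 0), (0, -1), (-1, -1), (-1, 0), (-2, 0), (-2, -1)]
H-H contact: residue 0 @(0,0) - residue 3 @(-1, 0)

Answer: 1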